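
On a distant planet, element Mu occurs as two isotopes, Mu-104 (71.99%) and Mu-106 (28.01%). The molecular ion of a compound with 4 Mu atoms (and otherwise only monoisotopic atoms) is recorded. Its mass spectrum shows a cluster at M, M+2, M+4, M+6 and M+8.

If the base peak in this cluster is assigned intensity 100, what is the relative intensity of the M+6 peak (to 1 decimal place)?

Term probabilities: M 0.2686, M+2 0.4180, M+4 0.2440, M+6 0.0633, M+8 0.0062. Base peak = M+2.
P(M+2) = C(4,1) × 0.7199^3 × 0.2801^1 = 4 × 0.3730925 × 0.2801 = 0.418013 (base)
P(M+6) = C(4,3) × 0.7199^1 × 0.2801^3 = 4 × 0.7199 × 0.02197553 = 0.063281
Relative intensity = 0.063281 / 0.418013 × 100 = 15.1

15.1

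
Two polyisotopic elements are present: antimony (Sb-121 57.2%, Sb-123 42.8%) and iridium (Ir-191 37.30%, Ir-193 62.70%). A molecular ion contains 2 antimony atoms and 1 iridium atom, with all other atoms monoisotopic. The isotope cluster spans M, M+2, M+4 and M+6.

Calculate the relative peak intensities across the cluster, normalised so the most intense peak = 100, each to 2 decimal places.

Antimony pattern (n=2): 0.327184 : 0.489632 : 0.183184
Iridium pattern (n=1): 0.3730 : 0.6270
Convolve the two distributions (both contribute in 2-u steps):
  M: 0.327184×0.3730 = 0.122040
  M+2: 0.327184×0.6270 + 0.489632×0.3730 = 0.387777
  M+4: 0.489632×0.6270 + 0.183184×0.3730 = 0.375327
  M+6: 0.183184×0.6270 = 0.114856
Scale to base peak (0.387777) = 100: 31.47 : 100.00 : 96.79 : 29.62

31.47 : 100.00 : 96.79 : 29.62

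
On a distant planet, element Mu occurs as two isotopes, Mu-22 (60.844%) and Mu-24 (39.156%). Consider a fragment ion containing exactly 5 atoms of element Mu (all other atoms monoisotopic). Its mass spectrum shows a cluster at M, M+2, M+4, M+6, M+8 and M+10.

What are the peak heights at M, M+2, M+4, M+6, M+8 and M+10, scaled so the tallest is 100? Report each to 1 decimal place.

24.1 : 77.7 : 100.0 : 64.4 : 20.7 : 2.7

The 5 Mu atoms are independent, so intensities follow the terms of (0.60844 + 0.39156)^5.
P(M) = 0.60844^5 = 0.083385
P(M+2) = 5 × 0.60844^4 × 0.39156^1 = 0.268312
P(M+4) = 10 × 0.60844^3 × 0.39156^2 = 0.345342
P(M+6) = 10 × 0.60844^2 × 0.39156^3 = 0.222244
P(M+8) = 5 × 0.60844^1 × 0.39156^4 = 0.071512
P(M+10) = 0.39156^5 = 0.009204
The M+4 peak is largest (0.345342); scaling to 100 gives 24.1 : 77.7 : 100.0 : 64.4 : 20.7 : 2.7.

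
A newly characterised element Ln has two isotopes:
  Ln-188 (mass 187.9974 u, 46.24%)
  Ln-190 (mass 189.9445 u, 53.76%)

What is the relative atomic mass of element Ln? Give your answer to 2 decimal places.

189.04 u

Weight each isotope mass by its fractional abundance: 0.4624 × 187.9974 + 0.5376 × 189.9445
= 86.93000 + 102.11416 = 189.04416 u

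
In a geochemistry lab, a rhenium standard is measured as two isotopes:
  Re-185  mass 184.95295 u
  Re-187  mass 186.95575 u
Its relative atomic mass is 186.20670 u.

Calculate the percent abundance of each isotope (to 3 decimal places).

Let x be the fractional abundance of Re-185; then Re-187 has abundance 1 − x.
184.95295·x + 186.95575·(1 − x) = 186.20670
(184.95295 − 186.95575)·x = 186.20670 − 186.95575
x = -0.74905 / -2.00280 = 0.37400 → 37.400% Re-185, 62.600% Re-187.

Re-185: 37.400%, Re-187: 62.600%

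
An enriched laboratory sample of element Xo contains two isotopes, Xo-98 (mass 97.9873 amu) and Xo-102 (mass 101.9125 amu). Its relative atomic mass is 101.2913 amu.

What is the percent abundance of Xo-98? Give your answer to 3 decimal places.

15.826%

With x = fraction of Xo-98 (so Xo-102 is 1 − x):
97.9873·x + 101.9125·(1 − x) = 101.2913
(97.9873 − 101.9125)·x = 101.2913 − 101.9125
x = -0.6212 / -3.9252 = 0.15826 → 15.826% Xo-98, 84.174% Xo-102.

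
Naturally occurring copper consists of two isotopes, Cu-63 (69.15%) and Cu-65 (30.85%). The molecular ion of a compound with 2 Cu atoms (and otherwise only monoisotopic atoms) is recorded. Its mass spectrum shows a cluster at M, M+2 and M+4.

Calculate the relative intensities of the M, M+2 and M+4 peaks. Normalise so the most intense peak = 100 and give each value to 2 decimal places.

100.00 : 89.23 : 19.90

Expanding (0.6915 + 0.3085)^2:
P(M) = 0.6915^2 = 0.478172
P(M+2) = 2 × 0.6915^1 × 0.3085^1 = 0.426656
P(M+4) = 0.3085^2 = 0.095172
The M peak is largest (0.478172); scaling to 100 gives 100.00 : 89.23 : 19.90.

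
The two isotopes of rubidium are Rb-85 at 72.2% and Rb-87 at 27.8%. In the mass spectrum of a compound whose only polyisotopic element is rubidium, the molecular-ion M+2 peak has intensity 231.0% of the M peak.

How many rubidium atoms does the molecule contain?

For n independent Rb atoms, I(M+2)/I(M) = n · (abundance Rb-87) / (abundance Rb-85) = n · 0.278/0.722.
n = 2.310 × 0.722/0.278 = 6.00 ≈ 6

6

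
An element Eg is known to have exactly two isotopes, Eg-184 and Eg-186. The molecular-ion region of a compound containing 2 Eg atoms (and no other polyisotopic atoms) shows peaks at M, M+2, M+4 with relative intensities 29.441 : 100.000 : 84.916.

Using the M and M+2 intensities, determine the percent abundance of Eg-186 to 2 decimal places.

If p is the fraction of Eg that is Eg-184, then I(M+2)/I(M) = [C(2,1)·p^1·(1−p)] / p^2 = 2·(1−p)/p = 100.000/29.441 = 3.3966
(1−p)/p = 3.3966/2 = 1.6983  ⇒  p = 1/(1 + 1.6983) = 0.3706
Eg-184: 37.06%, Eg-186: 62.94%.

62.94%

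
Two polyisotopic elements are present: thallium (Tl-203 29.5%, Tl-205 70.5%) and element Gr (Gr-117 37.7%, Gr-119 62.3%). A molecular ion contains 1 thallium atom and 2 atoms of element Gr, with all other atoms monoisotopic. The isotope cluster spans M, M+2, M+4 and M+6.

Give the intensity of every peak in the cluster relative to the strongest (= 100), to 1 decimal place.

Thallium pattern (n=1): 0.2950 : 0.7050
Element Gr pattern (n=2): 0.142129 : 0.469742 : 0.388129
Convolve the two distributions (both contribute in 2-u steps):
  M: 0.2950×0.142129 = 0.041928
  M+2: 0.2950×0.469742 + 0.7050×0.142129 = 0.238775
  M+4: 0.2950×0.388129 + 0.7050×0.469742 = 0.445666
  M+6: 0.7050×0.388129 = 0.273631
Scale to base peak (0.445666) = 100: 9.4 : 53.6 : 100.0 : 61.4

9.4 : 53.6 : 100.0 : 61.4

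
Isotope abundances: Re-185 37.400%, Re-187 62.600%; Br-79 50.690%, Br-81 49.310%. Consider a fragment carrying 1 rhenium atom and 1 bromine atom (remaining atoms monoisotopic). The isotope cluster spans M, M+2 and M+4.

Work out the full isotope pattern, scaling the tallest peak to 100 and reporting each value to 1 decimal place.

Rhenium pattern (n=1): 0.3740 : 0.6260
Bromine pattern (n=1): 0.5069 : 0.4931
Convolve the two distributions (both contribute in 2-u steps):
  M: 0.3740×0.5069 = 0.189581
  M+2: 0.3740×0.4931 + 0.6260×0.5069 = 0.501739
  M+4: 0.6260×0.4931 = 0.308681
Scale to base peak (0.501739) = 100: 37.8 : 100.0 : 61.5

37.8 : 100.0 : 61.5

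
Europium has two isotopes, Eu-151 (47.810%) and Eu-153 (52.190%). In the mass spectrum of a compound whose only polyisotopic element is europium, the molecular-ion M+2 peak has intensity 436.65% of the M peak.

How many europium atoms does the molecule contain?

4

The M+2/M ratio from n Eu atoms is n · q/p = n · 0.52190/0.47810.
n = 4.3665 × 0.47810/0.52190 = 4.00 ≈ 4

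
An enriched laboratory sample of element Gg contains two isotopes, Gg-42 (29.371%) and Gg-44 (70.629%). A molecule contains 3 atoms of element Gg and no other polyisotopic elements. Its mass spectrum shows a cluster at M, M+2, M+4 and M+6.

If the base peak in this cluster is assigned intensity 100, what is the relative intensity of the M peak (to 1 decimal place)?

Binomial terms of (0.29371 + 0.70629)^3: M 0.0253, M+2 0.1828, M+4 0.4395, M+6 0.3523 → M+4 is the base peak.
P(M+4) = C(3,2) × 0.29371^1 × 0.70629^2 = 3 × 0.29371 × 0.49884556 = 0.439548 (base)
P(M) = C(3,0) × 0.29371^3 × 0.70629^0 = 1 × 0.02533706 × 1.0000 = 0.025337
Relative intensity = 0.025337 / 0.439548 × 100 = 5.8

5.8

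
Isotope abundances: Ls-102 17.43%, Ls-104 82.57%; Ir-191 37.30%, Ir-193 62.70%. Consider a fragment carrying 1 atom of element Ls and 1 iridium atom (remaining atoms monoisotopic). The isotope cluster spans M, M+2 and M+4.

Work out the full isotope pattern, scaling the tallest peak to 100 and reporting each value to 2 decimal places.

12.56 : 80.60 : 100.00

Element Ls pattern (n=1): 0.1743 : 0.8257
Iridium pattern (n=1): 0.3730 : 0.6270
Convolve the two distributions (both contribute in 2-u steps):
  M: 0.1743×0.3730 = 0.065014
  M+2: 0.1743×0.6270 + 0.8257×0.3730 = 0.417272
  M+4: 0.8257×0.6270 = 0.517714
Scale to base peak (0.517714) = 100: 12.56 : 80.60 : 100.00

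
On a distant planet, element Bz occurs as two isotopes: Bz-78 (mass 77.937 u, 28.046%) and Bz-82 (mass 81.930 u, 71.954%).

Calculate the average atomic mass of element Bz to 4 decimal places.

Ar = Σ fᵢ·mᵢ = 0.28046 × 77.937 + 0.71954 × 81.930
= 21.85821 + 58.95191 = 80.81012 u

80.8101 u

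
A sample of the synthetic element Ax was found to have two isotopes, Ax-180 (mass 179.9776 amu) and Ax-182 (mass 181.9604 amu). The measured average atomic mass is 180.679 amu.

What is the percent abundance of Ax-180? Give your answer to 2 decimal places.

64.63%

Let x be the fractional abundance of Ax-180; then Ax-182 has abundance 1 − x.
179.9776·x + 181.9604·(1 − x) = 180.679
(179.9776 − 181.9604)·x = 180.679 − 181.9604
x = -1.2814 / -1.9828 = 0.64626 → 64.63% Ax-180, 35.37% Ax-182.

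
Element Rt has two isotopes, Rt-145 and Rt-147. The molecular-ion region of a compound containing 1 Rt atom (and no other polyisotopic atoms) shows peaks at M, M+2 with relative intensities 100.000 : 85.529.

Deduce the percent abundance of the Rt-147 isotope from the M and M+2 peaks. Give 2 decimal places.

Let p = fractional abundance of Rt-145. I(M+2)/I(M) = [C(1,1)·p^0·(1−p)] / p^1 = 1·(1−p)/p = 85.529/100.000 = 0.8553
(1−p)/p = 0.8553/1 = 0.8553  ⇒  p = 1/(1 + 0.8553) = 0.5390
Rt-145: 53.90%, Rt-147: 46.10%.

46.10%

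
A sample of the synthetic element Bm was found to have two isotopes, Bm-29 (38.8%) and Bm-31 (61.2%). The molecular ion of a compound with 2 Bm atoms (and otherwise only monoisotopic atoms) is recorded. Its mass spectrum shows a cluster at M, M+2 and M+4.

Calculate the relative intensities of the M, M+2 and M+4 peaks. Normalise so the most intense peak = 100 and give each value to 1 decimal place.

Expanding (0.388 + 0.612)^2:
P(M) = 0.388^2 = 0.150544
P(M+2) = 2 × 0.388^1 × 0.612^1 = 0.474912
P(M+4) = 0.612^2 = 0.374544
The M+2 peak is largest (0.474912); scaling to 100 gives 31.7 : 100.0 : 78.9.

31.7 : 100.0 : 78.9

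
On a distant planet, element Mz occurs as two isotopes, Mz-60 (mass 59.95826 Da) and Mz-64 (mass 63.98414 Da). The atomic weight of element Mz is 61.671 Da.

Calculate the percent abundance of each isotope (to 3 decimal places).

Let x be the fractional abundance of Mz-60; then Mz-64 has abundance 1 − x.
59.95826·x + 63.98414·(1 − x) = 61.671
(59.95826 − 63.98414)·x = 61.671 − 63.98414
x = -2.31314 / -4.02588 = 0.57457 → 57.457% Mz-60, 42.543% Mz-64.

Mz-60: 57.457%, Mz-64: 42.543%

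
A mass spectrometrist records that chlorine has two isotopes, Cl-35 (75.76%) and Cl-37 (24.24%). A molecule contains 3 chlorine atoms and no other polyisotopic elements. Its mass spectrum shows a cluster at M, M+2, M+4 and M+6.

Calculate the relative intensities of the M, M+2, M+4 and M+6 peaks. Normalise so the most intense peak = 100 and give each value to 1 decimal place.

The 3 Cl atoms are independent, so intensities follow the terms of (0.7576 + 0.2424)^3.
P(M) = 0.7576^3 = 0.434830
P(M+2) = 3 × 0.7576^2 × 0.2424^1 = 0.417382
P(M+4) = 3 × 0.7576^1 × 0.2424^2 = 0.133545
P(M+6) = 0.2424^3 = 0.014243
The M peak is largest (0.434830); scaling to 100 gives 100.0 : 96.0 : 30.7 : 3.3.

100.0 : 96.0 : 30.7 : 3.3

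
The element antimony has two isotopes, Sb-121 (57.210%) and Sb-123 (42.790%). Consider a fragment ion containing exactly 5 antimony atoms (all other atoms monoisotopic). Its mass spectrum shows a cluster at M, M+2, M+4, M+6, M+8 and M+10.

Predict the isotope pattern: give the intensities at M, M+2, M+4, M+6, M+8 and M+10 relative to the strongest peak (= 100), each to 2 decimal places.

The 5 Sb atoms are independent, so intensities follow the terms of (0.57210 + 0.42790)^5.
P(M) = 0.57210^5 = 0.061286
P(M+2) = 5 × 0.57210^4 × 0.42790^1 = 0.229192
P(M+4) = 10 × 0.57210^3 × 0.42790^2 = 0.342847
P(M+6) = 10 × 0.57210^2 × 0.42790^3 = 0.256431
P(M+8) = 5 × 0.57210^1 × 0.42790^4 = 0.095898
P(M+10) = 0.42790^5 = 0.014345
The M+4 peak is largest (0.342847); scaling to 100 gives 17.88 : 66.85 : 100.00 : 74.79 : 27.97 : 4.18.

17.88 : 66.85 : 100.00 : 74.79 : 27.97 : 4.18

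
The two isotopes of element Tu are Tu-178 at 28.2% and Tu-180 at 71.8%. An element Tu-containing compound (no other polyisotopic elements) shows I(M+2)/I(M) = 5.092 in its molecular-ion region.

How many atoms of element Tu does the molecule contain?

2

The M+2/M ratio from n Tu atoms is n · q/p = n · 0.718/0.282.
n = 5.092 × 0.282/0.718 = 2.00 ≈ 2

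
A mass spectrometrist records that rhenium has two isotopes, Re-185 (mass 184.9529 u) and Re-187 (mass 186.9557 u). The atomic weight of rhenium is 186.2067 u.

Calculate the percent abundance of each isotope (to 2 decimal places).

Let x be the fractional abundance of Re-185; then Re-187 has abundance 1 − x.
184.9529·x + 186.9557·(1 − x) = 186.2067
(184.9529 − 186.9557)·x = 186.2067 − 186.9557
x = -0.7490 / -2.0028 = 0.37398 → 37.40% Re-185, 62.60% Re-187.

Re-185: 37.40%, Re-187: 62.60%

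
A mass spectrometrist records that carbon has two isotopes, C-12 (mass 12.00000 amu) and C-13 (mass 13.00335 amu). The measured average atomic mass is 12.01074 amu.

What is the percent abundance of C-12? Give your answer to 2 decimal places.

98.93%

Let x be the fractional abundance of C-12; then C-13 has abundance 1 − x.
12.00000·x + 13.00335·(1 − x) = 12.01074
(12.00000 − 13.00335)·x = 12.01074 − 13.00335
x = -0.99261 / -1.00335 = 0.98930 → 98.93% C-12, 1.07% C-13.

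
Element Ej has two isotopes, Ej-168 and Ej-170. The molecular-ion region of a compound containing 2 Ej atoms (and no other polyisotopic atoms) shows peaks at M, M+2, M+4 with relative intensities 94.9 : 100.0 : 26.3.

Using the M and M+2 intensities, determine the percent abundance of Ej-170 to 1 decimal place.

34.5%

Let p = fractional abundance of Ej-168. I(M+2)/I(M) = [C(2,1)·p^1·(1−p)] / p^2 = 2·(1−p)/p = 100.0/94.9 = 1.0537
(1−p)/p = 1.0537/2 = 0.5269  ⇒  p = 1/(1 + 0.5269) = 0.6549
Ej-168: 65.5%, Ej-170: 34.5%.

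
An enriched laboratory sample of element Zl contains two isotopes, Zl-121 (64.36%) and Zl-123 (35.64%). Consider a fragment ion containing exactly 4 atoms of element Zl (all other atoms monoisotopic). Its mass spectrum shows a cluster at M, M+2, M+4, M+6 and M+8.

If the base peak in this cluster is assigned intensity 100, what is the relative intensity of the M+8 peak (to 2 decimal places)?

Binomial terms of (0.6436 + 0.3564)^4: M 0.1716, M+2 0.3801, M+4 0.3157, M+6 0.1165, M+8 0.0161 → M+2 is the base peak.
P(M+2) = C(4,1) × 0.6436^3 × 0.3564^1 = 4 × 0.26659261 × 0.3564 = 0.380054 (base)
P(M+8) = C(4,4) × 0.6436^0 × 0.3564^4 = 1 × 1.0000 × 0.01613432 = 0.016134
Relative intensity = 0.016134 / 0.380054 × 100 = 4.25

4.25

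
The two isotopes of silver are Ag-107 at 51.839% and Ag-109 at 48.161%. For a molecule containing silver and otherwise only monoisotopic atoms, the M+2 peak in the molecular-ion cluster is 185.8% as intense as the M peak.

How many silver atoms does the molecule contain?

2

For n independent Ag atoms, I(M+2)/I(M) = n · (abundance Ag-109) / (abundance Ag-107) = n · 0.48161/0.51839.
n = 1.858 × 0.51839/0.48161 = 2.00 ≈ 2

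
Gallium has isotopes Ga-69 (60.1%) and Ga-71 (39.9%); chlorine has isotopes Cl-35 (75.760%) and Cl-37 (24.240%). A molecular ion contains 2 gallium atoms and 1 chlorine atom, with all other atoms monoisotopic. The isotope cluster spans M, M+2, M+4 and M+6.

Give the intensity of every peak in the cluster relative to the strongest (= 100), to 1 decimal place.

60.7 : 100.0 : 52.5 : 8.6

Gallium pattern (n=2): 0.361201 : 0.479598 : 0.159201
Chlorine pattern (n=1): 0.7576 : 0.2424
Convolve the two distributions (both contribute in 2-u steps):
  M: 0.361201×0.7576 = 0.273646
  M+2: 0.361201×0.2424 + 0.479598×0.7576 = 0.450899
  M+4: 0.479598×0.2424 + 0.159201×0.7576 = 0.236865
  M+6: 0.159201×0.2424 = 0.038590
Scale to base peak (0.450899) = 100: 60.7 : 100.0 : 52.5 : 8.6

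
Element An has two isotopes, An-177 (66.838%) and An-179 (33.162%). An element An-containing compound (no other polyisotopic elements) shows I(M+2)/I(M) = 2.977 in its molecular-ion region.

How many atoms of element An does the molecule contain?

6

For n independent An atoms, I(M+2)/I(M) = n · (abundance An-179) / (abundance An-177) = n · 0.33162/0.66838.
n = 2.977 × 0.66838/0.33162 = 6.00 ≈ 6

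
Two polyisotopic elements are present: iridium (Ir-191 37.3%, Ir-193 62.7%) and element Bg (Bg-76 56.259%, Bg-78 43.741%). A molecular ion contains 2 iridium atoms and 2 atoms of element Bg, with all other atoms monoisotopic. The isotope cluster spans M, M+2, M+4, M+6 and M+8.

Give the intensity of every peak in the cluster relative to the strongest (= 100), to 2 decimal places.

Iridium pattern (n=2): 0.139129 : 0.467742 : 0.393129
Element Bg pattern (n=2): 0.31650751 : 0.49216498 : 0.19132751
Convolve the two distributions (both contribute in 2-u steps):
  M: 0.139129×0.31650751 = 0.044035
  M+2: 0.139129×0.49216498 + 0.467742×0.31650751 = 0.216518
  M+4: 0.139129×0.19132751 + 0.467742×0.49216498 + 0.393129×0.31650751 = 0.381254
  M+6: 0.467742×0.19132751 + 0.393129×0.49216498 = 0.282976
  M+8: 0.393129×0.19132751 = 0.075216
Scale to base peak (0.381254) = 100: 11.55 : 56.79 : 100.00 : 74.22 : 19.73

11.55 : 56.79 : 100.00 : 74.22 : 19.73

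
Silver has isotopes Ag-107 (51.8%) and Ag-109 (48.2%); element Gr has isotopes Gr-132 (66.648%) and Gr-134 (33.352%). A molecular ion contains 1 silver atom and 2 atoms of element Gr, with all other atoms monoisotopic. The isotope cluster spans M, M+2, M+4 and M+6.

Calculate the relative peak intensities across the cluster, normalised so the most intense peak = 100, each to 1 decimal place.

51.8 : 100.0 : 61.2 : 12.1

Silver pattern (n=1): 0.5180 : 0.4820
Element Gr pattern (n=2): 0.44419559 : 0.44456882 : 0.11123559
Convolve the two distributions (both contribute in 2-u steps):
  M: 0.5180×0.44419559 = 0.230093
  M+2: 0.5180×0.44456882 + 0.4820×0.44419559 = 0.444389
  M+4: 0.5180×0.11123559 + 0.4820×0.44456882 = 0.271902
  M+6: 0.4820×0.11123559 = 0.053616
Scale to base peak (0.444389) = 100: 51.8 : 100.0 : 61.2 : 12.1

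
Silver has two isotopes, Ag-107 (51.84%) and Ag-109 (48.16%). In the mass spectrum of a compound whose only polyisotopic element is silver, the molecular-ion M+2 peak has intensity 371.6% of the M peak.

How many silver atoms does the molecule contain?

4

The M+2/M ratio from n Ag atoms is n · q/p = n · 0.4816/0.5184.
n = 3.716 × 0.5184/0.4816 = 4.00 ≈ 4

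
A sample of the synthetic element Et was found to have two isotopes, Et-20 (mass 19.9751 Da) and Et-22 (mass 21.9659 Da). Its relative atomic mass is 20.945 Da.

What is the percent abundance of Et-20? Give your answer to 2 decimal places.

51.28%

Let x be the fractional abundance of Et-20; then Et-22 has abundance 1 − x.
19.9751·x + 21.9659·(1 − x) = 20.945
(19.9751 − 21.9659)·x = 20.945 − 21.9659
x = -1.0209 / -1.9908 = 0.51281 → 51.28% Et-20, 48.72% Et-22.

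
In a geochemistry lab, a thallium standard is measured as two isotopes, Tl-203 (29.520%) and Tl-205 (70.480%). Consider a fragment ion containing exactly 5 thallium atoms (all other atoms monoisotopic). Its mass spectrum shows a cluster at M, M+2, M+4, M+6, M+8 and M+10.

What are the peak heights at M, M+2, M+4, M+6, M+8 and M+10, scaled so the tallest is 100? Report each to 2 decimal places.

The 5 Tl atoms are independent, so intensities follow the terms of (0.29520 + 0.70480)^5.
P(M) = 0.29520^5 = 0.002242
P(M+2) = 5 × 0.29520^4 × 0.70480^1 = 0.026761
P(M+4) = 10 × 0.29520^3 × 0.70480^2 = 0.127785
P(M+6) = 10 × 0.29520^2 × 0.70480^3 = 0.305092
P(M+8) = 5 × 0.29520^1 × 0.70480^4 = 0.364208
P(M+10) = 0.70480^5 = 0.173912
The M+8 peak is largest (0.364208); scaling to 100 gives 0.62 : 7.35 : 35.09 : 83.77 : 100.00 : 47.75.

0.62 : 7.35 : 35.09 : 83.77 : 100.00 : 47.75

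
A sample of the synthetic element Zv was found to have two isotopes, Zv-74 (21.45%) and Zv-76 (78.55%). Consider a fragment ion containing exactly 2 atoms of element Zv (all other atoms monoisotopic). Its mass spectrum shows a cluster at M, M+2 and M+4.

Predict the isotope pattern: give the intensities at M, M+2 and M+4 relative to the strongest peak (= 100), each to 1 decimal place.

7.5 : 54.6 : 100.0

Expanding (0.2145 + 0.7855)^2:
P(M) = 0.2145^2 = 0.046010
P(M+2) = 2 × 0.2145^1 × 0.7855^1 = 0.336979
P(M+4) = 0.7855^2 = 0.617010
The M+4 peak is largest (0.617010); scaling to 100 gives 7.5 : 54.6 : 100.0.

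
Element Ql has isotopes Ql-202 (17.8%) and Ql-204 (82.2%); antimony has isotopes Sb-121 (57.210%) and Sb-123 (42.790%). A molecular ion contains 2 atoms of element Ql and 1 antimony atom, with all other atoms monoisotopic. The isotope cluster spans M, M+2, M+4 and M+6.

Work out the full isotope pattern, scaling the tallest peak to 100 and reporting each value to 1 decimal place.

Element Ql pattern (n=2): 0.031684 : 0.292632 : 0.675684
Antimony pattern (n=1): 0.5721 : 0.4279
Convolve the two distributions (both contribute in 2-u steps):
  M: 0.031684×0.5721 = 0.018126
  M+2: 0.031684×0.4279 + 0.292632×0.5721 = 0.180972
  M+4: 0.292632×0.4279 + 0.675684×0.5721 = 0.511776
  M+6: 0.675684×0.4279 = 0.289125
Scale to base peak (0.511776) = 100: 3.5 : 35.4 : 100.0 : 56.5

3.5 : 35.4 : 100.0 : 56.5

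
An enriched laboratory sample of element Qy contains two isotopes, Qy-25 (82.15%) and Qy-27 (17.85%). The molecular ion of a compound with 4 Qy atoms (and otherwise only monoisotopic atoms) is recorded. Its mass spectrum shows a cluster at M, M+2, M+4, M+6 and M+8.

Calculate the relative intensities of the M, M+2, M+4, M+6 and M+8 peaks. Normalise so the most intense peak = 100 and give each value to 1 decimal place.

Each Qy atom is independently Qy-25 (p = 0.8215) or Qy-27 (q = 0.1785); the cluster is the binomial expansion (p + q)^4.
P(M) = 0.8215^4 = 0.455439
P(M+2) = 4 × 0.8215^3 × 0.1785^1 = 0.395841
P(M+4) = 6 × 0.8215^2 × 0.1785^2 = 0.129016
P(M+6) = 4 × 0.8215^1 × 0.1785^3 = 0.018689
P(M+8) = 0.1785^4 = 0.001015
The M peak is largest (0.455439); scaling to 100 gives 100.0 : 86.9 : 28.3 : 4.1 : 0.2.

100.0 : 86.9 : 28.3 : 4.1 : 0.2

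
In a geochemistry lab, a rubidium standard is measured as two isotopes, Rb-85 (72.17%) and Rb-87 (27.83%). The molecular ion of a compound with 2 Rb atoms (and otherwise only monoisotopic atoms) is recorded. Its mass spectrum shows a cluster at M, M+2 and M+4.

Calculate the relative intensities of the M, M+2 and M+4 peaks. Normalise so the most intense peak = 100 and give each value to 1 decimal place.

Each Rb atom is independently Rb-85 (p = 0.7217) or Rb-87 (q = 0.2783); the cluster is the binomial expansion (p + q)^2.
P(M) = 0.7217^2 = 0.520851
P(M+2) = 2 × 0.7217^1 × 0.2783^1 = 0.401698
P(M+4) = 0.2783^2 = 0.077451
The M peak is largest (0.520851); scaling to 100 gives 100.0 : 77.1 : 14.9.

100.0 : 77.1 : 14.9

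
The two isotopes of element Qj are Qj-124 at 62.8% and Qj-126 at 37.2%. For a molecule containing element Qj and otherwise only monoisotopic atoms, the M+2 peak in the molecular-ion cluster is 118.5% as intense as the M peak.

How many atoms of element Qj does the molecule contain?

With n Qj atoms, P(M+2)/P(M) = C(n,1)·p^(n−1)q / p^n = n·q/p = n · 0.372/0.628.
n = 1.185 × 0.628/0.372 = 2.00 ≈ 2

2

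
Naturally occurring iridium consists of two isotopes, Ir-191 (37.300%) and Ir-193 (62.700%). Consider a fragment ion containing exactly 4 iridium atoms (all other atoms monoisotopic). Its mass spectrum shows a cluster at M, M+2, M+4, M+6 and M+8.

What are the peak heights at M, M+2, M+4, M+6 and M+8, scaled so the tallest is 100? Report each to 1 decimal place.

5.3 : 35.4 : 89.2 : 100.0 : 42.0

The 4 Ir atoms are independent, so intensities follow the terms of (0.37300 + 0.62700)^4.
P(M) = 0.37300^4 = 0.019357
P(M+2) = 4 × 0.37300^3 × 0.62700^1 = 0.130153
P(M+4) = 6 × 0.37300^2 × 0.62700^2 = 0.328174
P(M+6) = 4 × 0.37300^1 × 0.62700^3 = 0.367766
P(M+8) = 0.62700^4 = 0.154550
The M+6 peak is largest (0.367766); scaling to 100 gives 5.3 : 35.4 : 89.2 : 100.0 : 42.0.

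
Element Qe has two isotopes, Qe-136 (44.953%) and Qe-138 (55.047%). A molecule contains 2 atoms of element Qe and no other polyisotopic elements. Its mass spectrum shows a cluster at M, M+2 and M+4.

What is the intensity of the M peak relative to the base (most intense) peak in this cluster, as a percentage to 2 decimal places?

40.83%

Term probabilities: M 0.2021, M+2 0.4949, M+4 0.3030. Base peak = M+2.
P(M+2) = C(2,1) × 0.44953^1 × 0.55047^1 = 2 × 0.44953 × 0.55047 = 0.494906 (base)
P(M) = C(2,0) × 0.44953^2 × 0.55047^0 = 1 × 0.20207722 × 1.0000 = 0.202077
Relative intensity = 0.202077 / 0.494906 × 100 = 40.83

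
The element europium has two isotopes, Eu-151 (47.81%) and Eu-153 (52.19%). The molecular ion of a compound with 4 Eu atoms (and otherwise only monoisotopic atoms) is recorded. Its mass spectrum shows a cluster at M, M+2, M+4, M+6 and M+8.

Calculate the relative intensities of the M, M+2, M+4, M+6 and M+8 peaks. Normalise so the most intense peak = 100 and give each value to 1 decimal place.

Each Eu atom is independently Eu-151 (p = 0.4781) or Eu-153 (q = 0.5219); the cluster is the binomial expansion (p + q)^4.
P(M) = 0.4781^4 = 0.052249
P(M+2) = 4 × 0.4781^3 × 0.5219^1 = 0.228141
P(M+4) = 6 × 0.4781^2 × 0.5219^2 = 0.373563
P(M+6) = 4 × 0.4781^1 × 0.5219^3 = 0.271857
P(M+8) = 0.5219^4 = 0.074191
The M+4 peak is largest (0.373563); scaling to 100 gives 14.0 : 61.1 : 100.0 : 72.8 : 19.9.

14.0 : 61.1 : 100.0 : 72.8 : 19.9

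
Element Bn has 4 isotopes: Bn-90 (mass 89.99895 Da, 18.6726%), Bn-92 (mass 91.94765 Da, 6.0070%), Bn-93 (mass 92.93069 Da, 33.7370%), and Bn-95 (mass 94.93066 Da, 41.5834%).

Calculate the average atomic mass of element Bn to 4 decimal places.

Average mass = Σ (abundance × isotope mass) = 0.186726 × 89.99895 + 0.060070 × 91.94765 + 0.337370 × 92.93069 + 0.415834 × 94.93066
= 16.805144 + 5.523295 + 31.352027 + 39.475396 = 93.155862 Da

93.1559 Da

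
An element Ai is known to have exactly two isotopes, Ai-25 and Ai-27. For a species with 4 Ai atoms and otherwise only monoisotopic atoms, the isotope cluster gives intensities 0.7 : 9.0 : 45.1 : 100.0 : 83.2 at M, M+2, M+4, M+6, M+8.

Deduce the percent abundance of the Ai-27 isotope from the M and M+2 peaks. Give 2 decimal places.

If p is the fraction of Ai that is Ai-25, then I(M+2)/I(M) = [C(4,1)·p^3·(1−p)] / p^4 = 4·(1−p)/p = 9.0/0.7 = 12.8571
(1−p)/p = 12.8571/4 = 3.2143  ⇒  p = 1/(1 + 3.2143) = 0.2373
Ai-25: 23.73%, Ai-27: 76.27%.

76.27%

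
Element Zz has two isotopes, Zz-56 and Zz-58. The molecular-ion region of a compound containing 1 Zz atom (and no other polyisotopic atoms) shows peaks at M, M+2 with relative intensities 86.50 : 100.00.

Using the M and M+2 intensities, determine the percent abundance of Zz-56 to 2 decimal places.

If p is the fraction of Zz that is Zz-56, then I(M+2)/I(M) = [C(1,1)·p^0·(1−p)] / p^1 = 1·(1−p)/p = 100.00/86.50 = 1.1561
(1−p)/p = 1.1561/1 = 1.1561  ⇒  p = 1/(1 + 1.1561) = 0.4638
Zz-56: 46.38%, Zz-58: 53.62%.

46.38%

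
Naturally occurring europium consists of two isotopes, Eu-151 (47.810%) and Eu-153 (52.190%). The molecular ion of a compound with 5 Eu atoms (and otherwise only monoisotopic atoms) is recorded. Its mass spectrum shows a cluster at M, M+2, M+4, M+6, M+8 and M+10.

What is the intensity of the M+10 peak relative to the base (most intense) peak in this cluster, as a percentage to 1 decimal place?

11.9%

Binomial terms of (0.47810 + 0.52190)^5: M 0.0250, M+2 0.1363, M+4 0.2977, M+6 0.3249, M+8 0.1774, M+10 0.0387 → M+6 is the base peak.
P(M+6) = C(5,3) × 0.47810^2 × 0.52190^3 = 10 × 0.22857961 × 0.14215492 = 0.324937 (base)
P(M+10) = C(5,5) × 0.47810^0 × 0.52190^5 = 1 × 1.0000 × 0.0387201 = 0.038720
Relative intensity = 0.038720 / 0.324937 × 100 = 11.9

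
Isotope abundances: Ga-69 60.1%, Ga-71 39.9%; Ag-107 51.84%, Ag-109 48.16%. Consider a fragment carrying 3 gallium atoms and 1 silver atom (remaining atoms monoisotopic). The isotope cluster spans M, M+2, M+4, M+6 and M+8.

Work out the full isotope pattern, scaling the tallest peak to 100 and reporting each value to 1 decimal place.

Gallium pattern (n=3): 0.2170818 : 0.4323576 : 0.2870394 : 0.0635212
Silver pattern (n=1): 0.5184 : 0.4816
Convolve the two distributions (both contribute in 2-u steps):
  M: 0.2170818×0.5184 = 0.112535
  M+2: 0.2170818×0.4816 + 0.4323576×0.5184 = 0.328681
  M+4: 0.4323576×0.4816 + 0.2870394×0.5184 = 0.357025
  M+6: 0.2870394×0.4816 + 0.0635212×0.5184 = 0.171168
  M+8: 0.0635212×0.4816 = 0.030592
Scale to base peak (0.357025) = 100: 31.5 : 92.1 : 100.0 : 47.9 : 8.6

31.5 : 92.1 : 100.0 : 47.9 : 8.6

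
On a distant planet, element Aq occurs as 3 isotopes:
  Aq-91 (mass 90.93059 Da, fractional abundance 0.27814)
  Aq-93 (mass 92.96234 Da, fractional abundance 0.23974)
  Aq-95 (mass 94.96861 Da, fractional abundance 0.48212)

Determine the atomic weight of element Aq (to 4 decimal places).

93.3645 Da

The abundance-weighted mean is 0.27814 × 90.93059 + 0.23974 × 92.96234 + 0.48212 × 94.96861
= 25.291434 + 22.286791 + 45.786266 = 93.364491 Da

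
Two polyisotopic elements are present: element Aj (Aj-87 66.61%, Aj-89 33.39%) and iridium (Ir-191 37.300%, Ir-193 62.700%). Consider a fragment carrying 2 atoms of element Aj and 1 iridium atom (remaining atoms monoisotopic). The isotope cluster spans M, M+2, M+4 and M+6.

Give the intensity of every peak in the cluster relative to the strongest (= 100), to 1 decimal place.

Element Aj pattern (n=2): 0.44368921 : 0.44482158 : 0.11148921
Iridium pattern (n=1): 0.3730 : 0.6270
Convolve the two distributions (both contribute in 2-u steps):
  M: 0.44368921×0.3730 = 0.165496
  M+2: 0.44368921×0.6270 + 0.44482158×0.3730 = 0.444112
  M+4: 0.44482158×0.6270 + 0.11148921×0.3730 = 0.320489
  M+6: 0.11148921×0.6270 = 0.069904
Scale to base peak (0.444112) = 100: 37.3 : 100.0 : 72.2 : 15.7

37.3 : 100.0 : 72.2 : 15.7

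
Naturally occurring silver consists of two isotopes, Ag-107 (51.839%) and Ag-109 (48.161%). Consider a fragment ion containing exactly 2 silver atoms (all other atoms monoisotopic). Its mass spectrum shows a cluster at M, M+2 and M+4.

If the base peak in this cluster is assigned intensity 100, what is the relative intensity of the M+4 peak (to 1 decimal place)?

46.5

Term probabilities: M 0.2687, M+2 0.4993, M+4 0.2319. Base peak = M+2.
P(M+2) = C(2,1) × 0.51839^1 × 0.48161^1 = 2 × 0.51839 × 0.48161 = 0.499324 (base)
P(M+4) = C(2,2) × 0.51839^0 × 0.48161^2 = 1 × 1.0000 × 0.23194819 = 0.231948
Relative intensity = 0.231948 / 0.499324 × 100 = 46.5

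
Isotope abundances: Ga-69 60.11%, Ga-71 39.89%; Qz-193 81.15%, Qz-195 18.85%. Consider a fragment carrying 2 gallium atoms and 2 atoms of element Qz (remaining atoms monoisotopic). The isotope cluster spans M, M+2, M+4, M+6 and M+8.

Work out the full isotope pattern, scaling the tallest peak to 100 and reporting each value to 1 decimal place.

55.8 : 100.0 : 62.0 : 15.4 : 1.3

Gallium pattern (n=2): 0.36132121 : 0.47955758 : 0.15912121
Element Qz pattern (n=2): 0.65853225 : 0.3059355 : 0.03553225
Convolve the two distributions (both contribute in 2-u steps):
  M: 0.36132121×0.65853225 = 0.237942
  M+2: 0.36132121×0.3059355 + 0.47955758×0.65853225 = 0.426345
  M+4: 0.36132121×0.03553225 + 0.47955758×0.3059355 + 0.15912121×0.65853225 = 0.264339
  M+6: 0.47955758×0.03553225 + 0.15912121×0.3059355 = 0.065721
  M+8: 0.15912121×0.03553225 = 0.005654
Scale to base peak (0.426345) = 100: 55.8 : 100.0 : 62.0 : 15.4 : 1.3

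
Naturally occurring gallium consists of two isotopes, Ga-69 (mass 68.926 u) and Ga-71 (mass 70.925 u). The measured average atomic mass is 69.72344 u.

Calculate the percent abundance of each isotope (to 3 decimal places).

Writing the weighted mean with unknown fraction x of Ga-69:
68.926·x + 70.925·(1 − x) = 69.72344
(68.926 − 70.925)·x = 69.72344 − 70.925
x = -1.20156 / -1.999 = 0.60108 → 60.108% Ga-69, 39.892% Ga-71.

Ga-69: 60.108%, Ga-71: 39.892%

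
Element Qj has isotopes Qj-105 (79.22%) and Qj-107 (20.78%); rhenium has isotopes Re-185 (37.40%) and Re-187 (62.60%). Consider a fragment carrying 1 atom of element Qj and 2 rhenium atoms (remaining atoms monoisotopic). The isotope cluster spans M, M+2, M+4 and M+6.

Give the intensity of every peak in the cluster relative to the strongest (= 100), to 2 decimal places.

Element Qj pattern (n=1): 0.7922 : 0.2078
Rhenium pattern (n=2): 0.139876 : 0.468248 : 0.391876
Convolve the two distributions (both contribute in 2-u steps):
  M: 0.7922×0.139876 = 0.110810
  M+2: 0.7922×0.468248 + 0.2078×0.139876 = 0.400012
  M+4: 0.7922×0.391876 + 0.2078×0.468248 = 0.407746
  M+6: 0.2078×0.391876 = 0.081432
Scale to base peak (0.407746) = 100: 27.18 : 98.10 : 100.00 : 19.97

27.18 : 98.10 : 100.00 : 19.97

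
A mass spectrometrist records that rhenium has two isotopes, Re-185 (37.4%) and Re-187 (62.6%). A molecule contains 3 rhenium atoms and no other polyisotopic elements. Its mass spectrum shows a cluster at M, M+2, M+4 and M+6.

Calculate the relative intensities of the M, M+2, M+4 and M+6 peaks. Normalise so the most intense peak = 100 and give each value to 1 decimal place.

Expanding (0.374 + 0.626)^3:
P(M) = 0.374^3 = 0.052314
P(M+2) = 3 × 0.374^2 × 0.626^1 = 0.262687
P(M+4) = 3 × 0.374^1 × 0.626^2 = 0.439685
P(M+6) = 0.626^3 = 0.245314
The M+4 peak is largest (0.439685); scaling to 100 gives 11.9 : 59.7 : 100.0 : 55.8.

11.9 : 59.7 : 100.0 : 55.8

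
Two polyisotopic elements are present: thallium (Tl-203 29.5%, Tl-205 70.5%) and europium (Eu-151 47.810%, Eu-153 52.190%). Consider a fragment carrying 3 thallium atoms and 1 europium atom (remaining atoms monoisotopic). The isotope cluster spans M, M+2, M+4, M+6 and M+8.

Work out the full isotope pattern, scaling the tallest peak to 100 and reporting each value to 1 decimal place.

3.1 : 25.5 : 77.2 : 100.0 : 46.1

Thallium pattern (n=3): 0.02567237 : 0.18405787 : 0.43986713 : 0.35040263
Europium pattern (n=1): 0.4781 : 0.5219
Convolve the two distributions (both contribute in 2-u steps):
  M: 0.02567237×0.4781 = 0.012274
  M+2: 0.02567237×0.5219 + 0.18405787×0.4781 = 0.101396
  M+4: 0.18405787×0.5219 + 0.43986713×0.4781 = 0.306360
  M+6: 0.43986713×0.5219 + 0.35040263×0.4781 = 0.397094
  M+8: 0.35040263×0.5219 = 0.182875
Scale to base peak (0.397094) = 100: 3.1 : 25.5 : 77.2 : 100.0 : 46.1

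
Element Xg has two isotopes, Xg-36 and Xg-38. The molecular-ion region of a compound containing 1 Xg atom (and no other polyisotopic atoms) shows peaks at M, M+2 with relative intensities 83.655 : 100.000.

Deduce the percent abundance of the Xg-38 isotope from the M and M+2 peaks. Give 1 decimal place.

54.4%

Let p = fractional abundance of Xg-36. I(M+2)/I(M) = [C(1,1)·p^0·(1−p)] / p^1 = 1·(1−p)/p = 100.000/83.655 = 1.1954
(1−p)/p = 1.1954/1 = 1.1954  ⇒  p = 1/(1 + 1.1954) = 0.4555
Xg-36: 45.6%, Xg-38: 54.4%.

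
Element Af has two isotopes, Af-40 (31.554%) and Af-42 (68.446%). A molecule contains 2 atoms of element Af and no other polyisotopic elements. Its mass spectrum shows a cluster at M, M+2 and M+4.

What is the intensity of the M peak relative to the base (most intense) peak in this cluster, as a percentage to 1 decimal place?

21.3%

(0.31554 + 0.68446)^2 gives M 0.0996, M+2 0.4319, M+4 0.4685; the largest is M+4.
P(M+4) = C(2,2) × 0.31554^0 × 0.68446^2 = 1 × 1.0000 × 0.46848549 = 0.468485 (base)
P(M) = C(2,0) × 0.31554^2 × 0.68446^0 = 1 × 0.09956549 × 1.0000 = 0.099565
Relative intensity = 0.099565 / 0.468485 × 100 = 21.3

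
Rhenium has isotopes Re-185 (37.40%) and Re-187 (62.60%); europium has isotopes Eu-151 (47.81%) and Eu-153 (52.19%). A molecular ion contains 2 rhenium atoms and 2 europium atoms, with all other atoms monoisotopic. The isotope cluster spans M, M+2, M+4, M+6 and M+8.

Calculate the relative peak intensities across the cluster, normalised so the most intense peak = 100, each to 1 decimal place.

Rhenium pattern (n=2): 0.139876 : 0.468248 : 0.391876
Europium pattern (n=2): 0.22857961 : 0.49904078 : 0.27237961
Convolve the two distributions (both contribute in 2-u steps):
  M: 0.139876×0.22857961 = 0.031973
  M+2: 0.139876×0.49904078 + 0.468248×0.22857961 = 0.176836
  M+4: 0.139876×0.27237961 + 0.468248×0.49904078 + 0.391876×0.22857961 = 0.361349
  M+6: 0.468248×0.27237961 + 0.391876×0.49904078 = 0.323103
  M+8: 0.391876×0.27237961 = 0.106739
Scale to base peak (0.361349) = 100: 8.8 : 48.9 : 100.0 : 89.4 : 29.5

8.8 : 48.9 : 100.0 : 89.4 : 29.5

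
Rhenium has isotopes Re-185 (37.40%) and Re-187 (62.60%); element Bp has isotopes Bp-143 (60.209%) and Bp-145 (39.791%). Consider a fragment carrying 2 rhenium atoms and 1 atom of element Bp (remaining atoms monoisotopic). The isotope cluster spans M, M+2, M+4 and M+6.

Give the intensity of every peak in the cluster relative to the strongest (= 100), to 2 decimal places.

19.94 : 79.95 : 100.00 : 36.93

Rhenium pattern (n=2): 0.139876 : 0.468248 : 0.391876
Element Bp pattern (n=1): 0.60209 : 0.39791
Convolve the two distributions (both contribute in 2-u steps):
  M: 0.139876×0.60209 = 0.084218
  M+2: 0.139876×0.39791 + 0.468248×0.60209 = 0.337585
  M+4: 0.468248×0.39791 + 0.391876×0.60209 = 0.422265
  M+6: 0.391876×0.39791 = 0.155931
Scale to base peak (0.422265) = 100: 19.94 : 79.95 : 100.00 : 36.93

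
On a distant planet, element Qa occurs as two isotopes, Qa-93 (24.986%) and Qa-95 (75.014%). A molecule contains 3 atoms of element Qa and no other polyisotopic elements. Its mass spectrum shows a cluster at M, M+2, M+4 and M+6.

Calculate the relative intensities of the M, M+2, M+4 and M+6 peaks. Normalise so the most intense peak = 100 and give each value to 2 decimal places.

Each Qa atom is independently Qa-93 (p = 0.24986) or Qa-95 (q = 0.75014); the cluster is the binomial expansion (p + q)^3.
P(M) = 0.24986^3 = 0.015599
P(M+2) = 3 × 0.24986^2 × 0.75014^1 = 0.140494
P(M+4) = 3 × 0.24986^1 × 0.75014^2 = 0.421796
P(M+6) = 0.75014^3 = 0.422111
The M+6 peak is largest (0.422111); scaling to 100 gives 3.70 : 33.28 : 99.93 : 100.00.

3.70 : 33.28 : 99.93 : 100.00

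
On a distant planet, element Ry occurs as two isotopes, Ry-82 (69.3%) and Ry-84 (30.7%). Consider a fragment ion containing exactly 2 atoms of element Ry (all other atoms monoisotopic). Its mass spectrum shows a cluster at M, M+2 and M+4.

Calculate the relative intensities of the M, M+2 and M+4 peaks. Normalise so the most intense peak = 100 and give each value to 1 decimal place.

Each Ry atom is independently Ry-82 (p = 0.693) or Ry-84 (q = 0.307); the cluster is the binomial expansion (p + q)^2.
P(M) = 0.693^2 = 0.480249
P(M+2) = 2 × 0.693^1 × 0.307^1 = 0.425502
P(M+4) = 0.307^2 = 0.094249
The M peak is largest (0.480249); scaling to 100 gives 100.0 : 88.6 : 19.6.

100.0 : 88.6 : 19.6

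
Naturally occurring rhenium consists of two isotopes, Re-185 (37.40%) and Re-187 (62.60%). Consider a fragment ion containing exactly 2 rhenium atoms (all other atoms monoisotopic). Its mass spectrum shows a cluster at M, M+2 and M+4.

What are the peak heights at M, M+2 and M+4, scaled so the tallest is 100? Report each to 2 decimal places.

The 2 Re atoms are independent, so intensities follow the terms of (0.3740 + 0.6260)^2.
P(M) = 0.3740^2 = 0.139876
P(M+2) = 2 × 0.3740^1 × 0.6260^1 = 0.468248
P(M+4) = 0.6260^2 = 0.391876
The M+2 peak is largest (0.468248); scaling to 100 gives 29.87 : 100.00 : 83.69.

29.87 : 100.00 : 83.69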